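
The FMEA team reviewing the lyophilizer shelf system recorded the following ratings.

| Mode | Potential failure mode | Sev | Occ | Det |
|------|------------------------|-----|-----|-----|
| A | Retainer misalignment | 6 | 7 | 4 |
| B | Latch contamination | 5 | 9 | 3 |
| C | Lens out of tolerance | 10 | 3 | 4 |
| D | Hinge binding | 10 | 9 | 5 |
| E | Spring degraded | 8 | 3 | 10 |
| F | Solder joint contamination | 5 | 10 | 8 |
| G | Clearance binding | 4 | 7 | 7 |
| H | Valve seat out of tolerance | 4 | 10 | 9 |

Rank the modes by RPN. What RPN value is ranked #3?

360

RPN = Severity × Occurrence × Detection:
  A: 6 × 7 × 4 = 168
  B: 5 × 9 × 3 = 135
  C: 10 × 3 × 4 = 120
  D: 10 × 9 × 5 = 450
  E: 8 × 3 × 10 = 240
  F: 5 × 10 × 8 = 400
  G: 4 × 7 × 7 = 196
  H: 4 × 10 × 9 = 360
Sorted descending: 450, 400, 360, 240, 196, 168, 135, 120.
The third-highest RPN is 360 (H).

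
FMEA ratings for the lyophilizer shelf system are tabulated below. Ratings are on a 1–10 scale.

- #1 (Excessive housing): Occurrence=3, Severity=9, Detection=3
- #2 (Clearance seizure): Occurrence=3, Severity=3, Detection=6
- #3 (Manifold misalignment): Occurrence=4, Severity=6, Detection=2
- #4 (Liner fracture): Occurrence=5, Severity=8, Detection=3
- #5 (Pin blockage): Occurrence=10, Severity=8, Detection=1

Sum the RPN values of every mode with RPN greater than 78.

281

RPN = Severity × Occurrence × Detection:
  #1: 9 × 3 × 3 = 81
  #2: 3 × 3 × 6 = 54
  #3: 6 × 4 × 2 = 48
  #4: 8 × 5 × 3 = 120
  #5: 8 × 10 × 1 = 80
RPN > 78: #1 (81), #4 (120), #5 (80).
Sum: 81 + 120 + 80 = 281.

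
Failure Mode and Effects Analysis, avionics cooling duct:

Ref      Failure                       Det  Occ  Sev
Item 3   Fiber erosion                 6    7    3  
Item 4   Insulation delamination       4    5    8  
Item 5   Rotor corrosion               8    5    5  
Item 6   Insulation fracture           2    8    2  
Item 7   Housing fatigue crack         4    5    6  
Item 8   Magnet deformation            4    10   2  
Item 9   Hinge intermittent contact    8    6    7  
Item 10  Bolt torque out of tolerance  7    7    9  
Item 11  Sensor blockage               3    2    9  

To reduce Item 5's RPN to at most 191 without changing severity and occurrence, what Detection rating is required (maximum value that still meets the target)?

7

Item 5: S=5, O=5, D=8 → current RPN = 200.
Fixed product = 25. Need 25 × D ≤ 191, so D ≤ 191/25 = 7.64.
Maximum integer Detection rating = 7 (gives RPN 175; D=8 would give 200 > 191).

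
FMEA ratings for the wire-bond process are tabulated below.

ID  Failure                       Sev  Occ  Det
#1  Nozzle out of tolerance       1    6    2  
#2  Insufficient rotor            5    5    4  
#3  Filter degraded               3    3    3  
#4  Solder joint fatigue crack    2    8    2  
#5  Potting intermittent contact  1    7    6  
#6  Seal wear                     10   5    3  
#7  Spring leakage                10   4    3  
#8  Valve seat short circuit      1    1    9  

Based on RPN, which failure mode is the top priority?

#6

RPN = Severity × Occurrence × Detection:
  #1: 1 × 6 × 2 = 12
  #2: 5 × 5 × 4 = 100
  #3: 3 × 3 × 3 = 27
  #4: 2 × 8 × 2 = 32
  #5: 1 × 7 × 6 = 42
  #6: 10 × 5 × 3 = 150
  #7: 10 × 4 × 3 = 120
  #8: 1 × 1 × 9 = 9
Highest RPN is 150 → #6.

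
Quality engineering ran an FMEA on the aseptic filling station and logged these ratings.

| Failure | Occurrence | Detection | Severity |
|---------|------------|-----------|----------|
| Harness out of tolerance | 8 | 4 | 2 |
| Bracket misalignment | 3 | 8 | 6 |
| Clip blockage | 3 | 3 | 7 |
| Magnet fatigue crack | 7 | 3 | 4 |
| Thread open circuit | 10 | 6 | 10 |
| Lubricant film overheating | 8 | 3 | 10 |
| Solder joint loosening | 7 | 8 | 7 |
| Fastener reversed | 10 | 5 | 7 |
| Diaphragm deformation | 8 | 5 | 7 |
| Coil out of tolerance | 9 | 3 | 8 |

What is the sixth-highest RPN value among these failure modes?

216

RPN = Severity × Occurrence × Detection:
  Harness out of tolerance: 2 × 8 × 4 = 64
  Bracket misalignment: 6 × 3 × 8 = 144
  Clip blockage: 7 × 3 × 3 = 63
  Magnet fatigue crack: 4 × 7 × 3 = 84
  Thread open circuit: 10 × 10 × 6 = 600
  Lubricant film overheating: 10 × 8 × 3 = 240
  Solder joint loosening: 7 × 7 × 8 = 392
  Fastener reversed: 7 × 10 × 5 = 350
  Diaphragm deformation: 7 × 8 × 5 = 280
  Coil out of tolerance: 8 × 9 × 3 = 216
Sorted descending: 600, 392, 350, 280, 240, 216, 144, 84, 64, 63.
The sixth-highest RPN is 216 (Coil out of tolerance).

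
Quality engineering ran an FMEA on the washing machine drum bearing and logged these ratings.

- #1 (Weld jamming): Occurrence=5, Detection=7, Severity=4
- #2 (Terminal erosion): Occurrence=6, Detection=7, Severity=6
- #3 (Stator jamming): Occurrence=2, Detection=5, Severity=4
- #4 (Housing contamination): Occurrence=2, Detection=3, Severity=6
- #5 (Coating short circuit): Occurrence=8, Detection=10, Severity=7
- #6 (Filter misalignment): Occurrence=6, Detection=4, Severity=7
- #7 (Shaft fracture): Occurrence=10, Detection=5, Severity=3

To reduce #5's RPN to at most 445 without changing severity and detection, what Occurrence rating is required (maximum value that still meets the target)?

#5: S=7, O=8, D=10 → current RPN = 560.
Fixed product = 70. Need 70 × O ≤ 445, so O ≤ 445/70 = 6.36.
Maximum integer Occurrence rating = 6 (gives RPN 420; O=7 would give 490 > 445).

6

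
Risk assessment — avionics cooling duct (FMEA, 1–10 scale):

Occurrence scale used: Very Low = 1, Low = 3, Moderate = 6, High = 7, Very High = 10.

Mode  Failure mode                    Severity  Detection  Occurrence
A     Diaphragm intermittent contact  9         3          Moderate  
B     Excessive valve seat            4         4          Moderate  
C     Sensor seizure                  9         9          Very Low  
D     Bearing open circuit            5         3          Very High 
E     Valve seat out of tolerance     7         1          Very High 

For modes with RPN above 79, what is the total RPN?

RPN = Severity × Occurrence × Detection:
  A: 9 × 6 × 3 = 162
  B: 4 × 6 × 4 = 96
  C: 9 × 1 × 9 = 81
  D: 5 × 10 × 3 = 150
  E: 7 × 10 × 1 = 70
RPN > 79: A (162), B (96), C (81), D (150).
Sum: 162 + 96 + 81 + 150 = 489.

489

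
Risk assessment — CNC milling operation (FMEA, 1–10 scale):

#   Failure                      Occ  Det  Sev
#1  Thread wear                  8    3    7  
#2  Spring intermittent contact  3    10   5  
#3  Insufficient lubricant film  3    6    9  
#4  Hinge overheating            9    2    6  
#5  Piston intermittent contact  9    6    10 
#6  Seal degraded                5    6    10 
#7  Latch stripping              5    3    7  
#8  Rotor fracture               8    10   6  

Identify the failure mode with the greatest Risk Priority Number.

RPN = Severity × Occurrence × Detection:
  #1: 7 × 8 × 3 = 168
  #2: 5 × 3 × 10 = 150
  #3: 9 × 3 × 6 = 162
  #4: 6 × 9 × 2 = 108
  #5: 10 × 9 × 6 = 540
  #6: 10 × 5 × 6 = 300
  #7: 7 × 5 × 3 = 105
  #8: 6 × 8 × 10 = 480
Highest RPN is 540 → #5.

#5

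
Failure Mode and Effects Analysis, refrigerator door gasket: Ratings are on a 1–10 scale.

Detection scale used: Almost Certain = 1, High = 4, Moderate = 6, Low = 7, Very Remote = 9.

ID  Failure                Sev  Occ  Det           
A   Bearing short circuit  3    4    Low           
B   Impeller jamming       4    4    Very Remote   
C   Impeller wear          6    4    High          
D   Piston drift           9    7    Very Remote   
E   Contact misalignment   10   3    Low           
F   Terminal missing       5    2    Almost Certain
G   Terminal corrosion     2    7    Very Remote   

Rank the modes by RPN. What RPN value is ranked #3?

RPN = Severity × Occurrence × Detection:
  A: 3 × 4 × 7 = 84
  B: 4 × 4 × 9 = 144
  C: 6 × 4 × 4 = 96
  D: 9 × 7 × 9 = 567
  E: 10 × 3 × 7 = 210
  F: 5 × 2 × 1 = 10
  G: 2 × 7 × 9 = 126
Sorted descending: 567, 210, 144, 126, 96, 84, 10.
The third-highest RPN is 144 (B).

144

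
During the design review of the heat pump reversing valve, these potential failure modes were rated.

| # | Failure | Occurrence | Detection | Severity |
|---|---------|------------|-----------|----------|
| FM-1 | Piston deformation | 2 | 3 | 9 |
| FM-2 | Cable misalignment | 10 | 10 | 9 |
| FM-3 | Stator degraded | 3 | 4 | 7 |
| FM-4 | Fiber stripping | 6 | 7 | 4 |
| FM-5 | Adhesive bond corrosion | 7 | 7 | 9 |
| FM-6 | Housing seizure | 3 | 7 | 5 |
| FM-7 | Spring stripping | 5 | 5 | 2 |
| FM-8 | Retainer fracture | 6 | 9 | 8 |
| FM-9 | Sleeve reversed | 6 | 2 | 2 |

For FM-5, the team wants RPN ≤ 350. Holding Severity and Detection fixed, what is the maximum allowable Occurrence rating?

5

FM-5: S=9, O=7, D=7 → current RPN = 441.
Fixed product = 63. Need 63 × O ≤ 350, so O ≤ 350/63 = 5.56.
Maximum integer Occurrence rating = 5 (gives RPN 315; O=6 would give 378 > 350).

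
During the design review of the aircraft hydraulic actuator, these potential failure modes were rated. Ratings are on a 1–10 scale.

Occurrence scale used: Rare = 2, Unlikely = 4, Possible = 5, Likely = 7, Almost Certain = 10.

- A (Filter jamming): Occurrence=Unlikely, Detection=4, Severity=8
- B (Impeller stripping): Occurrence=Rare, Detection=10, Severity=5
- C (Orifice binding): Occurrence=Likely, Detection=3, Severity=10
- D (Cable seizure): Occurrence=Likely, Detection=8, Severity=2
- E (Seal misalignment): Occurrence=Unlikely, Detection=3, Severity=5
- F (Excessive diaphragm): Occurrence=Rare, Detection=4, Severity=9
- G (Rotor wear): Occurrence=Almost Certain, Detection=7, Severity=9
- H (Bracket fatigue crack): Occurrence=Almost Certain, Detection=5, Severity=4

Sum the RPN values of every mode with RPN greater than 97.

RPN = Severity × Occurrence × Detection:
  A: 8 × 4 × 4 = 128
  B: 5 × 2 × 10 = 100
  C: 10 × 7 × 3 = 210
  D: 2 × 7 × 8 = 112
  E: 5 × 4 × 3 = 60
  F: 9 × 2 × 4 = 72
  G: 9 × 10 × 7 = 630
  H: 4 × 10 × 5 = 200
RPN > 97: A (128), B (100), C (210), D (112), G (630), H (200).
Sum: 128 + 100 + 210 + 112 + 630 + 200 = 1380.

1380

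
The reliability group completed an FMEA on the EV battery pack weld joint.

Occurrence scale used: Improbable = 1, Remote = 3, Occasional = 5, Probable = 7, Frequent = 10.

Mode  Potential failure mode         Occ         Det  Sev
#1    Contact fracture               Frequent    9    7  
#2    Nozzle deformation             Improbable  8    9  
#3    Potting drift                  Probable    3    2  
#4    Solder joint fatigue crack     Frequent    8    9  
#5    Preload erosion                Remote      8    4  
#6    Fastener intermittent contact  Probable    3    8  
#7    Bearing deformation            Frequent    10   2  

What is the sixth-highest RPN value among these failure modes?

72

RPN = Severity × Occurrence × Detection:
  #1: 7 × 10 × 9 = 630
  #2: 9 × 1 × 8 = 72
  #3: 2 × 7 × 3 = 42
  #4: 9 × 10 × 8 = 720
  #5: 4 × 3 × 8 = 96
  #6: 8 × 7 × 3 = 168
  #7: 2 × 10 × 10 = 200
Sorted descending: 720, 630, 200, 168, 96, 72, 42.
The sixth-highest RPN is 72 (#2).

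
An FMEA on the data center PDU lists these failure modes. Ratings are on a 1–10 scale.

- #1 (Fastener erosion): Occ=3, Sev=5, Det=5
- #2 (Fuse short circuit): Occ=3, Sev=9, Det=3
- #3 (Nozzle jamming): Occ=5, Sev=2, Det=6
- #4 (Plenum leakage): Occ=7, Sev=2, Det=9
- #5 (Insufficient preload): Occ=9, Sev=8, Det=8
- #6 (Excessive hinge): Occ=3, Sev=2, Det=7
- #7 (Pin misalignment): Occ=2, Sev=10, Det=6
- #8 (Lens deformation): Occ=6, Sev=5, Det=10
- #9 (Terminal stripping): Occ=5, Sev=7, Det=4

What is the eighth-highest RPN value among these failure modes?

RPN = Severity × Occurrence × Detection:
  #1: 5 × 3 × 5 = 75
  #2: 9 × 3 × 3 = 81
  #3: 2 × 5 × 6 = 60
  #4: 2 × 7 × 9 = 126
  #5: 8 × 9 × 8 = 576
  #6: 2 × 3 × 7 = 42
  #7: 10 × 2 × 6 = 120
  #8: 5 × 6 × 10 = 300
  #9: 7 × 5 × 4 = 140
Sorted descending: 576, 300, 140, 126, 120, 81, 75, 60, 42.
The eighth-highest RPN is 60 (#3).

60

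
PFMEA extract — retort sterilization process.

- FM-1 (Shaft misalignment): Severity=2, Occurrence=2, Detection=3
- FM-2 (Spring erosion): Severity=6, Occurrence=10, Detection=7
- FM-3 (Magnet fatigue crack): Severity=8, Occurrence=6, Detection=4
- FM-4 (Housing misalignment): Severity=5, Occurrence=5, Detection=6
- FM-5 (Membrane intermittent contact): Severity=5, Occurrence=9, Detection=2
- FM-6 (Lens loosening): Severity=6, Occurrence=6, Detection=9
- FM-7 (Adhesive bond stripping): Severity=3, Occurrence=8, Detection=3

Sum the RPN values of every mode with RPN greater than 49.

1248

RPN = Severity × Occurrence × Detection:
  FM-1: 2 × 2 × 3 = 12
  FM-2: 6 × 10 × 7 = 420
  FM-3: 8 × 6 × 4 = 192
  FM-4: 5 × 5 × 6 = 150
  FM-5: 5 × 9 × 2 = 90
  FM-6: 6 × 6 × 9 = 324
  FM-7: 3 × 8 × 3 = 72
RPN > 49: FM-2 (420), FM-3 (192), FM-4 (150), FM-5 (90), FM-6 (324), FM-7 (72).
Sum: 420 + 192 + 150 + 90 + 324 + 72 = 1248.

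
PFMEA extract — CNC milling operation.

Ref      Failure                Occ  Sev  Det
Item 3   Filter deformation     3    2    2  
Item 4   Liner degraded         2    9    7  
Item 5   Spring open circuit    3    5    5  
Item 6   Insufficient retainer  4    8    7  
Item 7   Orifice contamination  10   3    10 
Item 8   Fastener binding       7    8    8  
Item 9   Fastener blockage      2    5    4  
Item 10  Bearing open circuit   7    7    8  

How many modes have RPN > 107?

RPN = Severity × Occurrence × Detection:
  Item 3: 2 × 3 × 2 = 12
  Item 4: 9 × 2 × 7 = 126
  Item 5: 5 × 3 × 5 = 75
  Item 6: 8 × 4 × 7 = 224
  Item 7: 3 × 10 × 10 = 300
  Item 8: 8 × 7 × 8 = 448
  Item 9: 5 × 2 × 4 = 40
  Item 10: 7 × 7 × 8 = 392
Modes with RPN > 107: Item 4 (126), Item 6 (224), Item 7 (300), Item 8 (448), Item 10 (392) → 5.

5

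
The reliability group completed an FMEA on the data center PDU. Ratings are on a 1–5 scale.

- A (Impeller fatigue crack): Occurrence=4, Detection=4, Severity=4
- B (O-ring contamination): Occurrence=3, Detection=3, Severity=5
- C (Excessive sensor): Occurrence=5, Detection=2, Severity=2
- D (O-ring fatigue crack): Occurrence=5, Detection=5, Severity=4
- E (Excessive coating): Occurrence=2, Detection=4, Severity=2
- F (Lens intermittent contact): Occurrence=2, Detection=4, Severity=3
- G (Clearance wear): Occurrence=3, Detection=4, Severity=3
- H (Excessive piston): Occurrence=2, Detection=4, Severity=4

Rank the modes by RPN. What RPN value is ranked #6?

RPN = Severity × Occurrence × Detection:
  A: 4 × 4 × 4 = 64
  B: 5 × 3 × 3 = 45
  C: 2 × 5 × 2 = 20
  D: 4 × 5 × 5 = 100
  E: 2 × 2 × 4 = 16
  F: 3 × 2 × 4 = 24
  G: 3 × 3 × 4 = 36
  H: 4 × 2 × 4 = 32
Sorted descending: 100, 64, 45, 36, 32, 24, 20, 16.
The sixth-highest RPN is 24 (F).

24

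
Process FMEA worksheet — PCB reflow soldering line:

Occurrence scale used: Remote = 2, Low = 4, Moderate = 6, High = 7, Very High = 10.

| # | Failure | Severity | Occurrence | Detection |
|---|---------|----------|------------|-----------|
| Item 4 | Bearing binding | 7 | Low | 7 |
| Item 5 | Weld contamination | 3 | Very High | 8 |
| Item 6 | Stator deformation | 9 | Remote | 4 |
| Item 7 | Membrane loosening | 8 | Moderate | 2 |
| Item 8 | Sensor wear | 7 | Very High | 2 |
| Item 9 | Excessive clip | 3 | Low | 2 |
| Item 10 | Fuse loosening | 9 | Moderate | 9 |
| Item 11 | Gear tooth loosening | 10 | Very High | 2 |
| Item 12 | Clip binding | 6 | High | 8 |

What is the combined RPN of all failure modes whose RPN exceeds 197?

1262

RPN = Severity × Occurrence × Detection:
  Item 4: 7 × 4 × 7 = 196
  Item 5: 3 × 10 × 8 = 240
  Item 6: 9 × 2 × 4 = 72
  Item 7: 8 × 6 × 2 = 96
  Item 8: 7 × 10 × 2 = 140
  Item 9: 3 × 4 × 2 = 24
  Item 10: 9 × 6 × 9 = 486
  Item 11: 10 × 10 × 2 = 200
  Item 12: 6 × 7 × 8 = 336
RPN > 197: Item 5 (240), Item 10 (486), Item 11 (200), Item 12 (336).
Sum: 240 + 486 + 200 + 336 = 1262.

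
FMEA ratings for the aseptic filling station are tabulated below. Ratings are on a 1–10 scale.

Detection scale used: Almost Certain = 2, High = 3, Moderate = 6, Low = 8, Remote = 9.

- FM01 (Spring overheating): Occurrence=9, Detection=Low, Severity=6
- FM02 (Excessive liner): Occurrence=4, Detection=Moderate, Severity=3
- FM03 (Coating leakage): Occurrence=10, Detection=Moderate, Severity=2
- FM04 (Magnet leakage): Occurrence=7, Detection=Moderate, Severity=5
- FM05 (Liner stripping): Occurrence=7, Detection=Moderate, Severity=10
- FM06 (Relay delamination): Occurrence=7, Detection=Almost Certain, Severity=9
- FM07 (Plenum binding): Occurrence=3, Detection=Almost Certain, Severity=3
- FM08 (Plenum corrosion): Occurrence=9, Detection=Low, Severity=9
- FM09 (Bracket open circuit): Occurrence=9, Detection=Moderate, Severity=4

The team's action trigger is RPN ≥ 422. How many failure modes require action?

2

RPN = Severity × Occurrence × Detection:
  FM01: 6 × 9 × 8 = 432
  FM02: 3 × 4 × 6 = 72
  FM03: 2 × 10 × 6 = 120
  FM04: 5 × 7 × 6 = 210
  FM05: 10 × 7 × 6 = 420
  FM06: 9 × 7 × 2 = 126
  FM07: 3 × 3 × 2 = 18
  FM08: 9 × 9 × 8 = 648
  FM09: 4 × 9 × 6 = 216
Modes with RPN ≥ 422: FM01 (432), FM08 (648) → 2.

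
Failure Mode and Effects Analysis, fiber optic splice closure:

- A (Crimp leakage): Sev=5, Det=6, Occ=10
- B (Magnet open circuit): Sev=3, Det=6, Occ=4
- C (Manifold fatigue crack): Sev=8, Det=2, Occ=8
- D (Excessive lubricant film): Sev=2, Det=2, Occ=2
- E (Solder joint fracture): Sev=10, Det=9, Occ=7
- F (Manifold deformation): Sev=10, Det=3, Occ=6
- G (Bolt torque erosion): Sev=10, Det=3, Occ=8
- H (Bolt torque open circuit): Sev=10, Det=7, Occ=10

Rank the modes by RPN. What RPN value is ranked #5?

180

RPN = Severity × Occurrence × Detection:
  A: 5 × 10 × 6 = 300
  B: 3 × 4 × 6 = 72
  C: 8 × 8 × 2 = 128
  D: 2 × 2 × 2 = 8
  E: 10 × 7 × 9 = 630
  F: 10 × 6 × 3 = 180
  G: 10 × 8 × 3 = 240
  H: 10 × 10 × 7 = 700
Sorted descending: 700, 630, 300, 240, 180, 128, 72, 8.
The fifth-highest RPN is 180 (F).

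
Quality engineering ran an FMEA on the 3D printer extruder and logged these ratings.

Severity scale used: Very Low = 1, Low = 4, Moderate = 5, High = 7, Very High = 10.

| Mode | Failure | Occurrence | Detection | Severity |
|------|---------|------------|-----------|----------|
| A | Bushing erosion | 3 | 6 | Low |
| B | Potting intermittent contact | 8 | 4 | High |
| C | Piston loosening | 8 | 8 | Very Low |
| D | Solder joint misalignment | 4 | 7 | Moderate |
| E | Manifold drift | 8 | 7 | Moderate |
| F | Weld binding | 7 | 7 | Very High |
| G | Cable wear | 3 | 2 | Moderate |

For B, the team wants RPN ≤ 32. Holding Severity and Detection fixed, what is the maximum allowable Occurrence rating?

1

B: S=7, O=8, D=4 → current RPN = 224.
Fixed product = 28. Need 28 × O ≤ 32, so O ≤ 32/28 = 1.14.
Maximum integer Occurrence rating = 1 (gives RPN 28; O=2 would give 56 > 32).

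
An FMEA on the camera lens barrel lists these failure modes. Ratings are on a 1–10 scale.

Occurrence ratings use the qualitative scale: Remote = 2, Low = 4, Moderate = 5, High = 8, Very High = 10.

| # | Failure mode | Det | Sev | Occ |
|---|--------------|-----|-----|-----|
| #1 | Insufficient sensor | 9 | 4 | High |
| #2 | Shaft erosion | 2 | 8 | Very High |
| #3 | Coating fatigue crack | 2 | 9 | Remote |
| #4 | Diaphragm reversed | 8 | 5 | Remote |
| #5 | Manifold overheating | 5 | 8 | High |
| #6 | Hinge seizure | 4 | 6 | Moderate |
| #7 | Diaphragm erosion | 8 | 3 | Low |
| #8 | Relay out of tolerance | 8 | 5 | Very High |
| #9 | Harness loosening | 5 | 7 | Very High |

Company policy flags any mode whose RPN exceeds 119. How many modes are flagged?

6

RPN = Severity × Occurrence × Detection:
  #1: 4 × 8 × 9 = 288
  #2: 8 × 10 × 2 = 160
  #3: 9 × 2 × 2 = 36
  #4: 5 × 2 × 8 = 80
  #5: 8 × 8 × 5 = 320
  #6: 6 × 5 × 4 = 120
  #7: 3 × 4 × 8 = 96
  #8: 5 × 10 × 8 = 400
  #9: 7 × 10 × 5 = 350
Modes with RPN > 119: #1 (288), #2 (160), #5 (320), #6 (120), #8 (400), #9 (350) → 6.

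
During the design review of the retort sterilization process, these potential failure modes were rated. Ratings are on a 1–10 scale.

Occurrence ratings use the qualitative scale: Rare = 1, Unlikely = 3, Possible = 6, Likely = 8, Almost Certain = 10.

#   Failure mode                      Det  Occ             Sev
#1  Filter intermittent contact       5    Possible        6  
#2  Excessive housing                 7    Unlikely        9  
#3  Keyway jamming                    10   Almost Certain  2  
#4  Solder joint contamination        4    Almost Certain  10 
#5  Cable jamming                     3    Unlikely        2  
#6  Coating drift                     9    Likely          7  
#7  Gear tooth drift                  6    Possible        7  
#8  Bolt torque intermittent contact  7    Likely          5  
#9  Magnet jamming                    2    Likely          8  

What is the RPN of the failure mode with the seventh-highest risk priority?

180

RPN = Severity × Occurrence × Detection:
  #1: 6 × 6 × 5 = 180
  #2: 9 × 3 × 7 = 189
  #3: 2 × 10 × 10 = 200
  #4: 10 × 10 × 4 = 400
  #5: 2 × 3 × 3 = 18
  #6: 7 × 8 × 9 = 504
  #7: 7 × 6 × 6 = 252
  #8: 5 × 8 × 7 = 280
  #9: 8 × 8 × 2 = 128
Sorted descending: 504, 400, 280, 252, 200, 189, 180, 128, 18.
The seventh-highest RPN is 180 (#1).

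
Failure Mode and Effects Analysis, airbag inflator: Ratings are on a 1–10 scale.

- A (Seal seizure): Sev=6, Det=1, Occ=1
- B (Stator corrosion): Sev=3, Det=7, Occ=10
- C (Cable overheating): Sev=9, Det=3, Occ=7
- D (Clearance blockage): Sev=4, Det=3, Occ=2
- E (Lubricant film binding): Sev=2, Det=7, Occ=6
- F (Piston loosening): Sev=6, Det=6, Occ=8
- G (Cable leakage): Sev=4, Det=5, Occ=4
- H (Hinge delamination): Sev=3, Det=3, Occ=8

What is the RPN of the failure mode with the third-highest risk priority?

RPN = Severity × Occurrence × Detection:
  A: 6 × 1 × 1 = 6
  B: 3 × 10 × 7 = 210
  C: 9 × 7 × 3 = 189
  D: 4 × 2 × 3 = 24
  E: 2 × 6 × 7 = 84
  F: 6 × 8 × 6 = 288
  G: 4 × 4 × 5 = 80
  H: 3 × 8 × 3 = 72
Sorted descending: 288, 210, 189, 84, 80, 72, 24, 6.
The third-highest RPN is 189 (C).

189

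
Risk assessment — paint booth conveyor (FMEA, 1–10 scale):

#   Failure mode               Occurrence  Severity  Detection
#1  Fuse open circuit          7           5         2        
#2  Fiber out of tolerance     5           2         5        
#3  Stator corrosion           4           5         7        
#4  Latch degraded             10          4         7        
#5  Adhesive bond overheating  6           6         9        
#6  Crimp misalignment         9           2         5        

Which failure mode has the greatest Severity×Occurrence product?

#4

Criticality = Severity × Occurrence:
  #1: 5 × 7 = 35
  #2: 2 × 5 = 10
  #3: 5 × 4 = 20
  #4: 4 × 10 = 40
  #5: 6 × 6 = 36
  #6: 2 × 9 = 18
Highest criticality is 40 → #4.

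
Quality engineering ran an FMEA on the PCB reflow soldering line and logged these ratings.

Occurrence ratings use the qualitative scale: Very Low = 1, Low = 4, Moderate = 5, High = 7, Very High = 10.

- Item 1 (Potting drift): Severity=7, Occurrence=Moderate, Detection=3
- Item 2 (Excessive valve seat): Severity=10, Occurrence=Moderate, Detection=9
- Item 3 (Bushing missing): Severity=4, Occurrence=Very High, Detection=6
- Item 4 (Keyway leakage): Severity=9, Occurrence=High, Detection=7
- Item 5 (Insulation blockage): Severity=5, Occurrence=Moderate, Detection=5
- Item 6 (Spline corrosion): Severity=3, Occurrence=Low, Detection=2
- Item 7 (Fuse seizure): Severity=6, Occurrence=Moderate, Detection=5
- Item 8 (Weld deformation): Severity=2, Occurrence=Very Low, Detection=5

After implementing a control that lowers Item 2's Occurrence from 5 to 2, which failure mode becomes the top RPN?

Item 4

RPN = Severity × Occurrence × Detection:
  Item 1: 7 × 5 × 3 = 105
  Item 2: 10 × 5 × 9 = 450
  Item 3: 4 × 10 × 6 = 240
  Item 4: 9 × 7 × 7 = 441
  Item 5: 5 × 5 × 5 = 125
  Item 6: 3 × 4 × 2 = 24
  Item 7: 6 × 5 × 5 = 150
  Item 8: 2 × 1 × 5 = 10
After action: Item 2 → 10 × 2 × 9 = 180.
Revised RPNs: Item 4=441, Item 3=240, Item 2=180, Item 7=150, Item 5=125, Item 1=105, Item 6=24, Item 8=10.
Highest is now Item 4 (441).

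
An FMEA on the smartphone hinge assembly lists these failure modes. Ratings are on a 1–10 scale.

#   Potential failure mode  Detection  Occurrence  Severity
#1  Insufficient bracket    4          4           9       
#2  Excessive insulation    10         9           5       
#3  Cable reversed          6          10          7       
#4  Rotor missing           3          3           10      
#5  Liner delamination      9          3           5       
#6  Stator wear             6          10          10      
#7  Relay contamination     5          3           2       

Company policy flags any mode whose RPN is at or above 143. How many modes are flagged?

RPN = Severity × Occurrence × Detection:
  #1: 9 × 4 × 4 = 144
  #2: 5 × 9 × 10 = 450
  #3: 7 × 10 × 6 = 420
  #4: 10 × 3 × 3 = 90
  #5: 5 × 3 × 9 = 135
  #6: 10 × 10 × 6 = 600
  #7: 2 × 3 × 5 = 30
Modes with RPN ≥ 143: #1 (144), #2 (450), #3 (420), #6 (600) → 4.

4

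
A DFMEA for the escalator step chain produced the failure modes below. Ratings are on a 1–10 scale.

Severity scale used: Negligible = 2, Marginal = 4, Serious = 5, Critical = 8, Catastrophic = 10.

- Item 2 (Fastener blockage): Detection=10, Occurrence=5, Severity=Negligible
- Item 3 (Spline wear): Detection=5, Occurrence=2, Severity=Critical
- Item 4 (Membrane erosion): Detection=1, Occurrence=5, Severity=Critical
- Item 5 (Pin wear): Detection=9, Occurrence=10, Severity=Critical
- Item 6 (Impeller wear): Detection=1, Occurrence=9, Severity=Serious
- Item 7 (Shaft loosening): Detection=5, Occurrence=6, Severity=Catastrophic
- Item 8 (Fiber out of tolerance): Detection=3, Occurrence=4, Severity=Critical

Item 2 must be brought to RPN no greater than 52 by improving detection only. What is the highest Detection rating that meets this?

Item 2: S=2, O=5, D=10 → current RPN = 100.
Fixed product = 10. Need 10 × D ≤ 52, so D ≤ 52/10 = 5.20.
Maximum integer Detection rating = 5 (gives RPN 50; D=6 would give 60 > 52).

5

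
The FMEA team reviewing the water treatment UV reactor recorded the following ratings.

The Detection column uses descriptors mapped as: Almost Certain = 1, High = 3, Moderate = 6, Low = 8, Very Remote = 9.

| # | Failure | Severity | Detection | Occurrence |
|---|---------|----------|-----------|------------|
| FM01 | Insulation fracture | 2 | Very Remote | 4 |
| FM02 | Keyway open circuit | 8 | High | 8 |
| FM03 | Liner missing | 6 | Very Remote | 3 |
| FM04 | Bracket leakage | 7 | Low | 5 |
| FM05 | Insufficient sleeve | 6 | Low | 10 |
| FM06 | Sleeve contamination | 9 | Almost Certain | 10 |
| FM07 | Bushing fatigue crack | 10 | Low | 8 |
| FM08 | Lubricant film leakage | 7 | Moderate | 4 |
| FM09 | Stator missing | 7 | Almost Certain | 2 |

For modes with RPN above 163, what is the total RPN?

1760

RPN = Severity × Occurrence × Detection:
  FM01: 2 × 4 × 9 = 72
  FM02: 8 × 8 × 3 = 192
  FM03: 6 × 3 × 9 = 162
  FM04: 7 × 5 × 8 = 280
  FM05: 6 × 10 × 8 = 480
  FM06: 9 × 10 × 1 = 90
  FM07: 10 × 8 × 8 = 640
  FM08: 7 × 4 × 6 = 168
  FM09: 7 × 2 × 1 = 14
RPN > 163: FM02 (192), FM04 (280), FM05 (480), FM07 (640), FM08 (168).
Sum: 192 + 280 + 480 + 640 + 168 = 1760.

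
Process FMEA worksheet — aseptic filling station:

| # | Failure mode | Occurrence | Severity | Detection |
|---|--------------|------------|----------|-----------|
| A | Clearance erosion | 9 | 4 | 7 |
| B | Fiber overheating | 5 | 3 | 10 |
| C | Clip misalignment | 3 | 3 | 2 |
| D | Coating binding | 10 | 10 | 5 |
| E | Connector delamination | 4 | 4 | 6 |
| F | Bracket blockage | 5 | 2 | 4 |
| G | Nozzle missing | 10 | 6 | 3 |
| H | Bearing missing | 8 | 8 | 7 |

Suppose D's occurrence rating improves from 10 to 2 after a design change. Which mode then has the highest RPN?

H

RPN = Severity × Occurrence × Detection:
  A: 4 × 9 × 7 = 252
  B: 3 × 5 × 10 = 150
  C: 3 × 3 × 2 = 18
  D: 10 × 10 × 5 = 500
  E: 4 × 4 × 6 = 96
  F: 2 × 5 × 4 = 40
  G: 6 × 10 × 3 = 180
  H: 8 × 8 × 7 = 448
After action: D → 10 × 2 × 5 = 100.
Revised RPNs: H=448, A=252, G=180, B=150, D=100, E=96, F=40, C=18.
Highest is now H (448).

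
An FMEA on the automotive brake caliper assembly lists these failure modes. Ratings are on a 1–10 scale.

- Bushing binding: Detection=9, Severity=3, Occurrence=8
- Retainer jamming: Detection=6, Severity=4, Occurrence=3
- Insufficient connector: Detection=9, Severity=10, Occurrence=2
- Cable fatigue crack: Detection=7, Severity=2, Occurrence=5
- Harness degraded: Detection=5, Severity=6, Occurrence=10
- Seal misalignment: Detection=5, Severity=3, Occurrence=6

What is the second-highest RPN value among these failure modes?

RPN = Severity × Occurrence × Detection:
  Bushing binding: 3 × 8 × 9 = 216
  Retainer jamming: 4 × 3 × 6 = 72
  Insufficient connector: 10 × 2 × 9 = 180
  Cable fatigue crack: 2 × 5 × 7 = 70
  Harness degraded: 6 × 10 × 5 = 300
  Seal misalignment: 3 × 6 × 5 = 90
Sorted descending: 300, 216, 180, 90, 72, 70.
The second-highest RPN is 216 (Bushing binding).

216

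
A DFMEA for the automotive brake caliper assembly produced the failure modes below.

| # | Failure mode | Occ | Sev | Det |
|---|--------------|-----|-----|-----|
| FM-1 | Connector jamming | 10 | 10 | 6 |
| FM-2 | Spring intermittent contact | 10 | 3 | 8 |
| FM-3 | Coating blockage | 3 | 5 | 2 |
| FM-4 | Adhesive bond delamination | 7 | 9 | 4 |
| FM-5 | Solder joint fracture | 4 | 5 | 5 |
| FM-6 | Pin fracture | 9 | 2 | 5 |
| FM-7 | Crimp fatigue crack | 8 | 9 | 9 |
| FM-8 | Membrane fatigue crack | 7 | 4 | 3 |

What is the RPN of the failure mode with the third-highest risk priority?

RPN = Severity × Occurrence × Detection:
  FM-1: 10 × 10 × 6 = 600
  FM-2: 3 × 10 × 8 = 240
  FM-3: 5 × 3 × 2 = 30
  FM-4: 9 × 7 × 4 = 252
  FM-5: 5 × 4 × 5 = 100
  FM-6: 2 × 9 × 5 = 90
  FM-7: 9 × 8 × 9 = 648
  FM-8: 4 × 7 × 3 = 84
Sorted descending: 648, 600, 252, 240, 100, 90, 84, 30.
The third-highest RPN is 252 (FM-4).

252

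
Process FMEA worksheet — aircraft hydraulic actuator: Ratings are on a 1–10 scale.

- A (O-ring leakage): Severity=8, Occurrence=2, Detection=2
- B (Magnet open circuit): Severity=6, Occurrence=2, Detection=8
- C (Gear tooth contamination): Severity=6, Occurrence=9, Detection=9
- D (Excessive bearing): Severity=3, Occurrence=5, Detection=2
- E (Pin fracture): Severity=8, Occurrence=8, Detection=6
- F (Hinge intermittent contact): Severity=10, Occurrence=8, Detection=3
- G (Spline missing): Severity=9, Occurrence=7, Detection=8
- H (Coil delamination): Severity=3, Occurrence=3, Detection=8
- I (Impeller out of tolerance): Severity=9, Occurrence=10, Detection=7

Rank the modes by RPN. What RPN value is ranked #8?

RPN = Severity × Occurrence × Detection:
  A: 8 × 2 × 2 = 32
  B: 6 × 2 × 8 = 96
  C: 6 × 9 × 9 = 486
  D: 3 × 5 × 2 = 30
  E: 8 × 8 × 6 = 384
  F: 10 × 8 × 3 = 240
  G: 9 × 7 × 8 = 504
  H: 3 × 3 × 8 = 72
  I: 9 × 10 × 7 = 630
Sorted descending: 630, 504, 486, 384, 240, 96, 72, 32, 30.
The eighth-highest RPN is 32 (A).

32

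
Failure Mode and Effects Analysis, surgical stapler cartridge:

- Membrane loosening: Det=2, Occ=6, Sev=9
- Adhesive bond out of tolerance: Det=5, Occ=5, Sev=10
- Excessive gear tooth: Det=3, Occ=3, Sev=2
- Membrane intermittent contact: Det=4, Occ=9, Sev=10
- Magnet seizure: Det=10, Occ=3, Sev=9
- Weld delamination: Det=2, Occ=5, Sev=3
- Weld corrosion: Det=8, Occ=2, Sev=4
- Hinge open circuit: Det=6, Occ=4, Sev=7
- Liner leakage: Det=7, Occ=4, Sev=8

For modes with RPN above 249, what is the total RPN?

RPN = Severity × Occurrence × Detection:
  Membrane loosening: 9 × 6 × 2 = 108
  Adhesive bond out of tolerance: 10 × 5 × 5 = 250
  Excessive gear tooth: 2 × 3 × 3 = 18
  Membrane intermittent contact: 10 × 9 × 4 = 360
  Magnet seizure: 9 × 3 × 10 = 270
  Weld delamination: 3 × 5 × 2 = 30
  Weld corrosion: 4 × 2 × 8 = 64
  Hinge open circuit: 7 × 4 × 6 = 168
  Liner leakage: 8 × 4 × 7 = 224
RPN > 249: Adhesive bond out of tolerance (250), Membrane intermittent contact (360), Magnet seizure (270).
Sum: 250 + 360 + 270 = 880.

880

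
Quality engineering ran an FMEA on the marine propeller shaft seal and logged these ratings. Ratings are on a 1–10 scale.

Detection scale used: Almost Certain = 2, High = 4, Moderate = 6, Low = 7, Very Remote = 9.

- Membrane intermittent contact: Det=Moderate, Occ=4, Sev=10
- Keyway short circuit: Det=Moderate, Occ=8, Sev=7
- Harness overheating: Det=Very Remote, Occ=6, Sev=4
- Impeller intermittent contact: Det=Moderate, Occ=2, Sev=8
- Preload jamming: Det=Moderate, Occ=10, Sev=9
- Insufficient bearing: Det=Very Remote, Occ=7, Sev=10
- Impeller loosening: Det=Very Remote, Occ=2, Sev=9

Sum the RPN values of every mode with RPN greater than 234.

1746

RPN = Severity × Occurrence × Detection:
  Membrane intermittent contact: 10 × 4 × 6 = 240
  Keyway short circuit: 7 × 8 × 6 = 336
  Harness overheating: 4 × 6 × 9 = 216
  Impeller intermittent contact: 8 × 2 × 6 = 96
  Preload jamming: 9 × 10 × 6 = 540
  Insufficient bearing: 10 × 7 × 9 = 630
  Impeller loosening: 9 × 2 × 9 = 162
RPN > 234: Membrane intermittent contact (240), Keyway short circuit (336), Preload jamming (540), Insufficient bearing (630).
Sum: 240 + 336 + 540 + 630 = 1746.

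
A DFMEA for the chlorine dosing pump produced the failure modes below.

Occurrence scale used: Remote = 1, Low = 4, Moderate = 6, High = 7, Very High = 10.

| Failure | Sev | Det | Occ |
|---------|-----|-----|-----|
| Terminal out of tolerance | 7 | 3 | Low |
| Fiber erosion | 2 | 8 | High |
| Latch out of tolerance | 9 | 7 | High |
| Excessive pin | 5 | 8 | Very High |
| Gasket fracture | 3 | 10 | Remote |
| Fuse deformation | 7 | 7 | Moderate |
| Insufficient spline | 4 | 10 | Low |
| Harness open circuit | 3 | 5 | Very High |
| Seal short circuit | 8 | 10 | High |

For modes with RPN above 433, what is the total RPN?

RPN = Severity × Occurrence × Detection:
  Terminal out of tolerance: 7 × 4 × 3 = 84
  Fiber erosion: 2 × 7 × 8 = 112
  Latch out of tolerance: 9 × 7 × 7 = 441
  Excessive pin: 5 × 10 × 8 = 400
  Gasket fracture: 3 × 1 × 10 = 30
  Fuse deformation: 7 × 6 × 7 = 294
  Insufficient spline: 4 × 4 × 10 = 160
  Harness open circuit: 3 × 10 × 5 = 150
  Seal short circuit: 8 × 7 × 10 = 560
RPN > 433: Latch out of tolerance (441), Seal short circuit (560).
Sum: 441 + 560 = 1001.

1001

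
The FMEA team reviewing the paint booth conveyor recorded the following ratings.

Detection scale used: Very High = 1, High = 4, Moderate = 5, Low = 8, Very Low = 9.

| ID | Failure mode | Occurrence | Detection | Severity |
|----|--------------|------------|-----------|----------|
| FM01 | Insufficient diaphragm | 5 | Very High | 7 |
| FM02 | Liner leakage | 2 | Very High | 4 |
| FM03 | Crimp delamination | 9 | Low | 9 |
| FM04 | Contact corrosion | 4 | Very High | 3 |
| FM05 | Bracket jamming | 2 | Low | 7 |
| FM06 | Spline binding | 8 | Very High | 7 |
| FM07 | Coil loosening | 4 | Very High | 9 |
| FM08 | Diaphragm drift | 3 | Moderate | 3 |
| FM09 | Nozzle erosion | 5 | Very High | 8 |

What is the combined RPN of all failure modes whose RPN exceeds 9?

984

RPN = Severity × Occurrence × Detection:
  FM01: 7 × 5 × 1 = 35
  FM02: 4 × 2 × 1 = 8
  FM03: 9 × 9 × 8 = 648
  FM04: 3 × 4 × 1 = 12
  FM05: 7 × 2 × 8 = 112
  FM06: 7 × 8 × 1 = 56
  FM07: 9 × 4 × 1 = 36
  FM08: 3 × 3 × 5 = 45
  FM09: 8 × 5 × 1 = 40
RPN > 9: FM01 (35), FM03 (648), FM04 (12), FM05 (112), FM06 (56), FM07 (36), FM08 (45), FM09 (40).
Sum: 35 + 648 + 12 + 112 + 56 + 36 + 45 + 40 = 984.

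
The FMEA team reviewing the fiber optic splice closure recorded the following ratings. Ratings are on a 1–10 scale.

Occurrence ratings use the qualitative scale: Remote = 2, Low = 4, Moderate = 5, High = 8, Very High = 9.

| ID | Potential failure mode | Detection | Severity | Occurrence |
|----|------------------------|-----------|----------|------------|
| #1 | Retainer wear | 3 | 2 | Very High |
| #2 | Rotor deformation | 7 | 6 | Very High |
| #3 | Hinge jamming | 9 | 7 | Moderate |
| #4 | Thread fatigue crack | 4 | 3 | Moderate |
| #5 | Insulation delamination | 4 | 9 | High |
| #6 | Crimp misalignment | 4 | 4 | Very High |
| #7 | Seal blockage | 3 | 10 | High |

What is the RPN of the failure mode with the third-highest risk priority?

288

RPN = Severity × Occurrence × Detection:
  #1: 2 × 9 × 3 = 54
  #2: 6 × 9 × 7 = 378
  #3: 7 × 5 × 9 = 315
  #4: 3 × 5 × 4 = 60
  #5: 9 × 8 × 4 = 288
  #6: 4 × 9 × 4 = 144
  #7: 10 × 8 × 3 = 240
Sorted descending: 378, 315, 288, 240, 144, 60, 54.
The third-highest RPN is 288 (#5).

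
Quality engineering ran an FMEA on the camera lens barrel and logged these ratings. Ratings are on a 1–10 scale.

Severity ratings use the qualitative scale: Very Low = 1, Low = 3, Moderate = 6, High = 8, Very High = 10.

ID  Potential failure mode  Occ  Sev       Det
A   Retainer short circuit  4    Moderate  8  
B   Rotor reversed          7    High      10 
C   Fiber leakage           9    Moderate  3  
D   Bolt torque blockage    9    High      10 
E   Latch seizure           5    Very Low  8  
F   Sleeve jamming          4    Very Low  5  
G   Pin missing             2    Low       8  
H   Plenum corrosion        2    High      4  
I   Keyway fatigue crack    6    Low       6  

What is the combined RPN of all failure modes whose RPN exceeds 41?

1854

RPN = Severity × Occurrence × Detection:
  A: 6 × 4 × 8 = 192
  B: 8 × 7 × 10 = 560
  C: 6 × 9 × 3 = 162
  D: 8 × 9 × 10 = 720
  E: 1 × 5 × 8 = 40
  F: 1 × 4 × 5 = 20
  G: 3 × 2 × 8 = 48
  H: 8 × 2 × 4 = 64
  I: 3 × 6 × 6 = 108
RPN > 41: A (192), B (560), C (162), D (720), G (48), H (64), I (108).
Sum: 192 + 560 + 162 + 720 + 48 + 64 + 108 = 1854.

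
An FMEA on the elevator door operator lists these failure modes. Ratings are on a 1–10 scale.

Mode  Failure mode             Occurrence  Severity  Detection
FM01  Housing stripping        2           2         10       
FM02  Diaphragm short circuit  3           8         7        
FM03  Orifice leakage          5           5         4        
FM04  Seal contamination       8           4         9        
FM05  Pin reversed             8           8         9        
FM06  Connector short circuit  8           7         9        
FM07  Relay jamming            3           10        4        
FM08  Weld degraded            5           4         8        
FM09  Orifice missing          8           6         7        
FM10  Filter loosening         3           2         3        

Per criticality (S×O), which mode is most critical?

Criticality = Severity × Occurrence:
  FM01: 2 × 2 = 4
  FM02: 8 × 3 = 24
  FM03: 5 × 5 = 25
  FM04: 4 × 8 = 32
  FM05: 8 × 8 = 64
  FM06: 7 × 8 = 56
  FM07: 10 × 3 = 30
  FM08: 4 × 5 = 20
  FM09: 6 × 8 = 48
  FM10: 2 × 3 = 6
Highest criticality is 64 → FM05.

FM05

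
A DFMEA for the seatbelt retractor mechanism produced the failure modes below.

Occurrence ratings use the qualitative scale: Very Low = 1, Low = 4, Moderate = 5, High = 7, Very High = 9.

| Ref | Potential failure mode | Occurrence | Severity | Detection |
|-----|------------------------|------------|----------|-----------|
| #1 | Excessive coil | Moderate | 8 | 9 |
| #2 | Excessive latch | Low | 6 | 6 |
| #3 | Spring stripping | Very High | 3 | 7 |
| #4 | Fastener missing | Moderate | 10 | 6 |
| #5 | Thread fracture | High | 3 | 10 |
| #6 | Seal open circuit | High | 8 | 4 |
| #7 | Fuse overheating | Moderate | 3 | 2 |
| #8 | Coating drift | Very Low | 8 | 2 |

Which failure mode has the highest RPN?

#1

RPN = Severity × Occurrence × Detection:
  #1: 8 × 5 × 9 = 360
  #2: 6 × 4 × 6 = 144
  #3: 3 × 9 × 7 = 189
  #4: 10 × 5 × 6 = 300
  #5: 3 × 7 × 10 = 210
  #6: 8 × 7 × 4 = 224
  #7: 3 × 5 × 2 = 30
  #8: 8 × 1 × 2 = 16
Highest RPN is 360 → #1.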